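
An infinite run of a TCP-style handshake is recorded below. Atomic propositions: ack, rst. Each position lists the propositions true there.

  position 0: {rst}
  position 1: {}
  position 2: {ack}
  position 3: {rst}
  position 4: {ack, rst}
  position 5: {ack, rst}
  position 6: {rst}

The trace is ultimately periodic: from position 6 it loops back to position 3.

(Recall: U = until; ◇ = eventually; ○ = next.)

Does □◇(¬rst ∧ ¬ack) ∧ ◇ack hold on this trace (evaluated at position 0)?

◇(¬rst ∧ ¬ack) must hold at every position from 0 onward. It fails at position 2, so □◇(¬rst ∧ ¬ack) is false.
ack holds at position 2, which is reachable from 0, so ◇ack holds.
At position 0: □◇(¬rst ∧ ¬ack) is false; ◇ack is true; so □◇(¬rst ∧ ¬ack) ∧ ◇ack is false.

Does not hold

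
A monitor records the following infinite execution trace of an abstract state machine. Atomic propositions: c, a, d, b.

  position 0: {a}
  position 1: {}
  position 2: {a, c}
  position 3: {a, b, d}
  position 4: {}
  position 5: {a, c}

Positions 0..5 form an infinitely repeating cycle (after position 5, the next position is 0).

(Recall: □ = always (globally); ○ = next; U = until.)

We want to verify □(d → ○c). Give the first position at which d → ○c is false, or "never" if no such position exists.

3

Check d → ○c at each position in order: 0 ✓, 1 ✓, 2 ✓.
At position 3 the labels are {a, b, d} and the next position 4 has {}, so d → ○c is false there. This is the first violation.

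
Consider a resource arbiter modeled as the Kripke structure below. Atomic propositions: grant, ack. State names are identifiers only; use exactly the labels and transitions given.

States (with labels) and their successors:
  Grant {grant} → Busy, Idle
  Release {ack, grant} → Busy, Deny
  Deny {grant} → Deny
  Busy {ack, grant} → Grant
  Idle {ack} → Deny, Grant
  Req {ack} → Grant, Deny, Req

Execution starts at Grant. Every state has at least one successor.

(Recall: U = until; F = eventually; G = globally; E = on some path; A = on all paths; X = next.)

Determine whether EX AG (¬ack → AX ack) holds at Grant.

States satisfying AG (¬ack → AX ack): ∅.
States satisfying EX AG (¬ack → AX ack): ∅.
No suitable path/successor from Grant witnesses the formula.
Grant ∉ Sat(EX AG (¬ack → AX ack)).

No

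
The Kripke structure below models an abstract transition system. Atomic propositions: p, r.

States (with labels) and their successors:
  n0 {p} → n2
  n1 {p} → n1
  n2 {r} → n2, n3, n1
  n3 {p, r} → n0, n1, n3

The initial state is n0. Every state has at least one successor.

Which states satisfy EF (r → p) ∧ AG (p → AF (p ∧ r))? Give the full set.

none

States satisfying r → p: {n0, n1, n3}.
States satisfying EF (r → p): {n0, n1, n2, n3}.
States satisfying p → AF (p ∧ r): {n2, n3}.
States satisfying AG (p → AF (p ∧ r)): ∅.
States satisfying EF (r → p) ∧ AG (p → AF (p ∧ r)): ∅.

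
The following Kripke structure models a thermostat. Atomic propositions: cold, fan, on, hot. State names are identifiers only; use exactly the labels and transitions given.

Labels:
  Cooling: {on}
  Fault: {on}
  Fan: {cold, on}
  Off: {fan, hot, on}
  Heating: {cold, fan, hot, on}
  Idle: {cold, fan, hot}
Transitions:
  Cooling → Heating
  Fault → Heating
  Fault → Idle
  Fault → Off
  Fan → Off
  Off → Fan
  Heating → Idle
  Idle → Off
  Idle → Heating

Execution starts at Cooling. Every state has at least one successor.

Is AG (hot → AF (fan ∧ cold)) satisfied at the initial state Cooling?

No

States satisfying hot → AF (fan ∧ cold): {Cooling, Fault, Fan, Heating, Idle}.
States satisfying AG (hot → AF (fan ∧ cold)): ∅.
Off is reachable from Cooling and violates hot → AF (fan ∧ cold), so AG fails at Cooling.
Cooling ∉ Sat(AG (hot → AF (fan ∧ cold))).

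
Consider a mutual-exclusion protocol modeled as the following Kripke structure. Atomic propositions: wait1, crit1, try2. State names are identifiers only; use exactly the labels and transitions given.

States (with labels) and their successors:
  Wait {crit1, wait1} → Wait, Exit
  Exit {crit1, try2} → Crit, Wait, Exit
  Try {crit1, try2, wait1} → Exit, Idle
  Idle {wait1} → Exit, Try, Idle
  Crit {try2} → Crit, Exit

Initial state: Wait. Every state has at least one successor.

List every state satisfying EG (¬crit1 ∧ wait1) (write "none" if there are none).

States satisfying ¬crit1 ∧ wait1: {Idle}.
States satisfying EG (¬crit1 ∧ wait1): {Idle}.

{Idle}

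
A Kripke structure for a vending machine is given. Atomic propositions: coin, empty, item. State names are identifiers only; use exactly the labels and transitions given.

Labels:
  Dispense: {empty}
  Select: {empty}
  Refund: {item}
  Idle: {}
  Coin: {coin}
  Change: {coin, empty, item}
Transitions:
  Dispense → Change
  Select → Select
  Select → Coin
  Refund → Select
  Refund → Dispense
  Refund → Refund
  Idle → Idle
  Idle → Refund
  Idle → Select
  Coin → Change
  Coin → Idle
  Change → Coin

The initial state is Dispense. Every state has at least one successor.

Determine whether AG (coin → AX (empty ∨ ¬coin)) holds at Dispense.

Violated

States satisfying coin → AX (empty ∨ ¬coin): {Dispense, Select, Refund, Idle, Coin}.
States satisfying AG (coin → AX (empty ∨ ¬coin)): ∅.
Change is reachable from Dispense and violates coin → AX (empty ∨ ¬coin), so AG fails at Dispense.
Dispense ∉ Sat(AG (coin → AX (empty ∨ ¬coin))).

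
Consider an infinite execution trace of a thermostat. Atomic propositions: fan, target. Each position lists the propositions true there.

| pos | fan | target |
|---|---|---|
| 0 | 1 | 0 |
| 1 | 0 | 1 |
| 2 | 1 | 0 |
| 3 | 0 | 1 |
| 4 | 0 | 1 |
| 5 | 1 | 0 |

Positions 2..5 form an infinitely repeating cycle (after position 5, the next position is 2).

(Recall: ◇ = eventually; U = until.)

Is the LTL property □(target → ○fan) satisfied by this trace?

target → ○fan must hold at every position from 0 onward. It fails at position 3, so □(target → ○fan) is false.
Positions where target holds: 1, 3, 4.
Check ○fan at each: 1→ok, 3→fails, 4→ok.

Does not hold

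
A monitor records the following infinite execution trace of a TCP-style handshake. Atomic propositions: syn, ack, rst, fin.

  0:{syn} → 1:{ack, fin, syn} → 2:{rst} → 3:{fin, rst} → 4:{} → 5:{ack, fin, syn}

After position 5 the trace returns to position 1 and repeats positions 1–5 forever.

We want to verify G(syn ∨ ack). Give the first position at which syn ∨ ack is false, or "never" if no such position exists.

2

Check syn ∨ ack at each position in order: 0 ✓, 1 ✓.
At position 2 the labels are {rst}, so syn ∨ ack is false there. This is the first violation.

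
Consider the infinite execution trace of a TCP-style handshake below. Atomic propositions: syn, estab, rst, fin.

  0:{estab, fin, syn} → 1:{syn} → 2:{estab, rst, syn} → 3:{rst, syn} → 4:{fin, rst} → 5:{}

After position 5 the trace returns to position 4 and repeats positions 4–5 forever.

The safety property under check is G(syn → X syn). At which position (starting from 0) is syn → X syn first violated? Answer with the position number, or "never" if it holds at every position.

3

Check syn → X syn at each position in order: 0 ✓, 1 ✓, 2 ✓.
At position 3 the labels are {rst, syn} and the next position 4 has {fin, rst}, so syn → X syn is false there. This is the first violation.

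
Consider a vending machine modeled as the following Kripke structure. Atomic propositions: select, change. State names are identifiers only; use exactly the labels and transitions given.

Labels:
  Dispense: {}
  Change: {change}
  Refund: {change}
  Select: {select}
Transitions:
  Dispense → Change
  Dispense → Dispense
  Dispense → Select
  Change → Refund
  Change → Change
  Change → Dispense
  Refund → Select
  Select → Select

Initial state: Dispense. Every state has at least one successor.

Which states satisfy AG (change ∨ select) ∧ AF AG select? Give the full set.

States satisfying change ∨ select: {Change, Refund, Select}.
States satisfying AG (change ∨ select): {Refund, Select}.
States satisfying AG select: {Select}.
States satisfying AF AG select: {Refund, Select}.
States satisfying AG (change ∨ select) ∧ AF AG select: {Refund, Select}.

{Refund, Select}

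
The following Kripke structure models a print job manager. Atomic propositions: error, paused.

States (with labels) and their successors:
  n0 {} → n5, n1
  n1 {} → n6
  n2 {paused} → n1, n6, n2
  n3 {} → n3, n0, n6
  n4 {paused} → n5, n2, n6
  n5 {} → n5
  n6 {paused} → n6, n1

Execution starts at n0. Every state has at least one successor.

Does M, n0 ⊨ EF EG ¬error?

Satisfied

States satisfying EG ¬error: {n0, n1, n2, n3, n4, n5, n6}.
States satisfying EF EG ¬error: {n0, n1, n2, n3, n4, n5, n6}.
Some path from n0 reaches a state where EG ¬error holds.
n0 ∈ Sat(EF EG ¬error).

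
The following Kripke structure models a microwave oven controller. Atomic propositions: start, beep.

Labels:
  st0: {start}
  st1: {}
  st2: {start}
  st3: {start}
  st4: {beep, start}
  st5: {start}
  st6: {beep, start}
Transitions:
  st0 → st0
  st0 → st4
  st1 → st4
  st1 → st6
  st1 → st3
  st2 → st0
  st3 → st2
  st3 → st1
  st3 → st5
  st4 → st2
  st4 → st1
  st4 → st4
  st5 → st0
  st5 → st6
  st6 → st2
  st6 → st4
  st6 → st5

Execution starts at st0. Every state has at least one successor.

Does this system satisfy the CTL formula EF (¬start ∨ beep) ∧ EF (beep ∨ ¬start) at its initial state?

States satisfying ¬start ∨ beep: {st1, st4, st6}.
States satisfying EF (¬start ∨ beep): {st0, st1, st2, st3, st4, st5, st6}.
States satisfying beep ∨ ¬start: {st1, st4, st6}.
States satisfying EF (beep ∨ ¬start): {st0, st1, st2, st3, st4, st5, st6}.
States satisfying EF (¬start ∨ beep) ∧ EF (beep ∨ ¬start): {st0, st1, st2, st3, st4, st5, st6}.
st0 ∈ Sat(EF (¬start ∨ beep) ∧ EF (beep ∨ ¬start)).

Holds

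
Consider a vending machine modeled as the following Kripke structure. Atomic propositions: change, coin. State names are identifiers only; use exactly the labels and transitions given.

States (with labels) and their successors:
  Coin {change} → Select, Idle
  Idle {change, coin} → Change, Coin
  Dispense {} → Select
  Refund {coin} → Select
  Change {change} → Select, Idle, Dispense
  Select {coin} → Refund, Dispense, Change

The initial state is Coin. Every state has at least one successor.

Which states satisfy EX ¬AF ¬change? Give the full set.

States satisfying ¬AF ¬change: {Coin, Idle, Change}.
States satisfying EX ¬AF ¬change: {Coin, Idle, Change, Select}.

{Coin, Idle, Change, Select}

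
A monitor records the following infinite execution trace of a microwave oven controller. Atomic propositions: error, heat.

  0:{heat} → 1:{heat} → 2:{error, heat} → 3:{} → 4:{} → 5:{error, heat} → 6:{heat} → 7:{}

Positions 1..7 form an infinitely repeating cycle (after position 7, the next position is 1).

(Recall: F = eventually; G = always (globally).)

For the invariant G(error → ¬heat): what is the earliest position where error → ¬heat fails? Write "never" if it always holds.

2

Check error → ¬heat at each position in order: 0 ✓, 1 ✓.
At position 2 the labels are {error, heat}, so error → ¬heat is false there. This is the first violation.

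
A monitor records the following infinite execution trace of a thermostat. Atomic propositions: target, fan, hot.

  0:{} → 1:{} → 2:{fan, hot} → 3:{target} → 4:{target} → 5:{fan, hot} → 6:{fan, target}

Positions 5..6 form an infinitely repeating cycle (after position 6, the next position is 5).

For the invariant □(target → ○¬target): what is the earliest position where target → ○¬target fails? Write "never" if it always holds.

3

Check target → ○¬target at each position in order: 0 ✓, 1 ✓, 2 ✓.
At position 3 the labels are {target} and the next position 4 has {target}, so target → ○¬target is false there. This is the first violation.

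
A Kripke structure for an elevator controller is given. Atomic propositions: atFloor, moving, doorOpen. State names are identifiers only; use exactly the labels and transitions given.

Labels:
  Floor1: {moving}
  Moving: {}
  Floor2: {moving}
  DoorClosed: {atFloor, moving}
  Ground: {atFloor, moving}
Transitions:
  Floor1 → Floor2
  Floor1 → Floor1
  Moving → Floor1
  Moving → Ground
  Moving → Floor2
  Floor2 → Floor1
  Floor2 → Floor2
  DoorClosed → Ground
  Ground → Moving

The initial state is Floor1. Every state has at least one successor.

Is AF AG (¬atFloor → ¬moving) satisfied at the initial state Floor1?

States satisfying AG (¬atFloor → ¬moving): ∅.
States satisfying AF AG (¬atFloor → ¬moving): ∅.
There is a path from Floor1 along which AG (¬atFloor → ¬moving) never holds.
Floor1 ∉ Sat(AF AG (¬atFloor → ¬moving)).

Violated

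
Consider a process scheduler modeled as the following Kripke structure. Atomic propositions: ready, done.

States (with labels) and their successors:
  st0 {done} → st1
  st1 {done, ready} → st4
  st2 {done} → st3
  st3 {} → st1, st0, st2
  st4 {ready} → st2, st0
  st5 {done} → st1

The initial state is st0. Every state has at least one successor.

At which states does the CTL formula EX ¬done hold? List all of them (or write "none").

{st1, st2}

States satisfying ¬done: {st3, st4}.
States satisfying EX ¬done: {st1, st2}.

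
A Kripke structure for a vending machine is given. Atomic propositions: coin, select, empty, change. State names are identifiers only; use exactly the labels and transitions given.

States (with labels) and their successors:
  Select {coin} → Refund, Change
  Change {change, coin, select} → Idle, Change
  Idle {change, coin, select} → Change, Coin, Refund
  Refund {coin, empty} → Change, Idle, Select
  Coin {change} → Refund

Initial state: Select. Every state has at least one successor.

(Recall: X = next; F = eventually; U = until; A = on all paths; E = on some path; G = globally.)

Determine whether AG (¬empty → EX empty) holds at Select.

States satisfying ¬empty → EX empty: {Select, Idle, Refund, Coin}.
States satisfying AG (¬empty → EX empty): ∅.
Change is reachable from Select and violates ¬empty → EX empty, so AG fails at Select.
Select ∉ Sat(AG (¬empty → EX empty)).

No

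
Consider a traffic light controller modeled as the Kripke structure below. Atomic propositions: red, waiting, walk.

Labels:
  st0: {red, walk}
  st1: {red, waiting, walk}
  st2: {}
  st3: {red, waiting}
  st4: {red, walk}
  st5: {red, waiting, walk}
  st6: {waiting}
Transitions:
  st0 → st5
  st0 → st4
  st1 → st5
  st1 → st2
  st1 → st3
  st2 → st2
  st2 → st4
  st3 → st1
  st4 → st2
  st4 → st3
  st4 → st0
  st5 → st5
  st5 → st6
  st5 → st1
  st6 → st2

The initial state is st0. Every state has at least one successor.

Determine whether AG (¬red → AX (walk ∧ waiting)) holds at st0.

States satisfying ¬red → AX (walk ∧ waiting): {st0, st1, st3, st4, st5}.
States satisfying AG (¬red → AX (walk ∧ waiting)): ∅.
st2 is reachable from st0 and violates ¬red → AX (walk ∧ waiting), so AG fails at st0.
st0 ∉ Sat(AG (¬red → AX (walk ∧ waiting))).

No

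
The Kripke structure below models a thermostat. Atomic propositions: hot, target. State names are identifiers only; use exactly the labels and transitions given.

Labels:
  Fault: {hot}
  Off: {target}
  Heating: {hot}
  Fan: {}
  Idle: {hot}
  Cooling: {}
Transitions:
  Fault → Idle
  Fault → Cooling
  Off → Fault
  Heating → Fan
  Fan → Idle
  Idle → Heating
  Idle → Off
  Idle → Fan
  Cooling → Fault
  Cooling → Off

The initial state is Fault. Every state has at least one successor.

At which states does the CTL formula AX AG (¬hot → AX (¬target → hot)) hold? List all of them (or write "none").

States satisfying AG (¬hot → AX (¬target → hot)): {Fault, Off, Heating, Fan, Idle, Cooling}.
States satisfying AX AG (¬hot → AX (¬target → hot)): {Fault, Off, Heating, Fan, Idle, Cooling}.

{Fault, Off, Heating, Fan, Idle, Cooling}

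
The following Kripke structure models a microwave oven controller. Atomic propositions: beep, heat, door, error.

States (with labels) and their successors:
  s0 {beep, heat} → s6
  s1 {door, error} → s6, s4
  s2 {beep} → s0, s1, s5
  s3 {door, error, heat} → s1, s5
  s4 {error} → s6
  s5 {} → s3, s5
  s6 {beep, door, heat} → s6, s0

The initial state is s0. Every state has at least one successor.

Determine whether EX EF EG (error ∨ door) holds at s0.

Yes

States satisfying EF EG (error ∨ door): {s0, s1, s2, s3, s4, s5, s6}.
States satisfying EX EF EG (error ∨ door): {s0, s1, s2, s3, s4, s5, s6}.
s0 ∈ Sat(EX EF EG (error ∨ door)).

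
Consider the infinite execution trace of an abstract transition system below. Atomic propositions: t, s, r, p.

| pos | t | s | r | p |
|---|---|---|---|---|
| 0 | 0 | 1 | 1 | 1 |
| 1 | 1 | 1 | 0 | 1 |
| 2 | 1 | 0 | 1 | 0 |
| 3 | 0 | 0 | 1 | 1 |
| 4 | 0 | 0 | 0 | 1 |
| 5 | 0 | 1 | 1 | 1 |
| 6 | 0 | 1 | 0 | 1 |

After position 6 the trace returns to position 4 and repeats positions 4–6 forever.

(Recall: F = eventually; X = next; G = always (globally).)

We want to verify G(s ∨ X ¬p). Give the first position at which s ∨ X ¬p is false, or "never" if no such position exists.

Check s ∨ X ¬p at each position in order: 0 ✓, 1 ✓.
At position 2 the labels are {r, t} and the next position 3 has {p, r}, so s ∨ X ¬p is false there. This is the first violation.

2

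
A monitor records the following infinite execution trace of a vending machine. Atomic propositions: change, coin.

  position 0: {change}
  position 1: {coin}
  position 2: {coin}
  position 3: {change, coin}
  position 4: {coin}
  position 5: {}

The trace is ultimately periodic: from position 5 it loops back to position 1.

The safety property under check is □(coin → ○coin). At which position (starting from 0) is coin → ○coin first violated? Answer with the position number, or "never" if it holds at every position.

4

Check coin → ○coin at each position in order: 0 ✓, 1 ✓, 2 ✓, 3 ✓.
At position 4 the labels are {coin} and the next position 5 has {}, so coin → ○coin is false there. This is the first violation.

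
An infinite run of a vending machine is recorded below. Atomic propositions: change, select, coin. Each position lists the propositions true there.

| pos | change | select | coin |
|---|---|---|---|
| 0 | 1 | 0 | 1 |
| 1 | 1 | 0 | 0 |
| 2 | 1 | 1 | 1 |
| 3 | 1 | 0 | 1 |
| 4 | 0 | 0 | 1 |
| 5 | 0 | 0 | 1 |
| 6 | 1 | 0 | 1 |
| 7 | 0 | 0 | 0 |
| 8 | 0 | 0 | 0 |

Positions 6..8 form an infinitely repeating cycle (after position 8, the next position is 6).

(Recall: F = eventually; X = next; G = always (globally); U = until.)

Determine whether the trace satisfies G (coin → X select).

coin → X select must hold at every position from 0 onward. It fails at position 0, so G (coin → X select) is false.
Positions where coin holds: 0, 2, 3, 4, 5, 6.
Check X select at each: 0→fails, 2→fails, 3→fails, 4→fails, 5→fails, 6→fails.

No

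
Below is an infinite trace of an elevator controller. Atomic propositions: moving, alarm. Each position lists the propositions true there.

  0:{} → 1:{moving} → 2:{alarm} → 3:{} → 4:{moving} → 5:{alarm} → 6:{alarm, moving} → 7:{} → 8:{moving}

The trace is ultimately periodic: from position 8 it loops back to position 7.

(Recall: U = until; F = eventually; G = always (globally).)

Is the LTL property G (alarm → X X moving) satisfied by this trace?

alarm → X X moving must hold at every position from 0 onward. It fails at position 5, so G (alarm → X X moving) is false.
Positions where alarm holds: 2, 5, 6.
Check X X moving at each: 2→ok, 5→fails, 6→ok.

Violated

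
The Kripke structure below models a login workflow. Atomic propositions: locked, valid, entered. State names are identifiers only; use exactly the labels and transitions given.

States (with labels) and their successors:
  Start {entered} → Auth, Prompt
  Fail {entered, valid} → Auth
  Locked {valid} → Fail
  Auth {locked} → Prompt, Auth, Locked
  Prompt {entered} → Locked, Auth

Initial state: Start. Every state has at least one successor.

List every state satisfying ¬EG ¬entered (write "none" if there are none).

States satisfying ¬entered: {Locked, Auth}.
States satisfying EG ¬entered: {Auth}.
States satisfying ¬EG ¬entered: {Start, Fail, Locked, Prompt}.

{Start, Fail, Locked, Prompt}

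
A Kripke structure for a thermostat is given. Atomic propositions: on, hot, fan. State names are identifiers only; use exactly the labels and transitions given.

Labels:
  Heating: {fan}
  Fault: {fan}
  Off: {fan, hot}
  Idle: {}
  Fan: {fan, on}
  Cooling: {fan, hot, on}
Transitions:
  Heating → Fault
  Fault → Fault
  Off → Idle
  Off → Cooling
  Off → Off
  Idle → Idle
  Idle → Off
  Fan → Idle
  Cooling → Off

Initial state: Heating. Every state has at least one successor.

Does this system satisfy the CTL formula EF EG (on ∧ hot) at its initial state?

Does not hold

States satisfying EG (on ∧ hot): ∅.
States satisfying EF EG (on ∧ hot): ∅.
No suitable path/successor from Heating witnesses the formula.
Heating ∉ Sat(EF EG (on ∧ hot)).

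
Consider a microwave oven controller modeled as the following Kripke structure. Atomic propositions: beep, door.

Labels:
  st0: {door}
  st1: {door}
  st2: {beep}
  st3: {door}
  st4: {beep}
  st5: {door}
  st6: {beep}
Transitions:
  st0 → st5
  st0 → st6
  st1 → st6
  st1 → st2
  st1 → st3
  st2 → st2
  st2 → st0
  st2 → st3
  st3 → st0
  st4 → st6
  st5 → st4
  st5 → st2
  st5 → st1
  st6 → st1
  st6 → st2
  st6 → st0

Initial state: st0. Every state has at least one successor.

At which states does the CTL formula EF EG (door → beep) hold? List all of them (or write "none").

States satisfying EG (door → beep): {st2, st4, st6}.
States satisfying EF EG (door → beep): {st0, st1, st2, st3, st4, st5, st6}.

{st0, st1, st2, st3, st4, st5, st6}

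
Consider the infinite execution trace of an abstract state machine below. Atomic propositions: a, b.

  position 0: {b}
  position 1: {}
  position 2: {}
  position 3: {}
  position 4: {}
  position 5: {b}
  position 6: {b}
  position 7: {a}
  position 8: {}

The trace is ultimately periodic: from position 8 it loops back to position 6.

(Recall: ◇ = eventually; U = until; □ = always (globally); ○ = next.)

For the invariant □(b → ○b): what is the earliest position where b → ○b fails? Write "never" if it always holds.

At position 0 the labels are {b} and the next position 1 has {}, so b → ○b is false there. This is the first violation.

0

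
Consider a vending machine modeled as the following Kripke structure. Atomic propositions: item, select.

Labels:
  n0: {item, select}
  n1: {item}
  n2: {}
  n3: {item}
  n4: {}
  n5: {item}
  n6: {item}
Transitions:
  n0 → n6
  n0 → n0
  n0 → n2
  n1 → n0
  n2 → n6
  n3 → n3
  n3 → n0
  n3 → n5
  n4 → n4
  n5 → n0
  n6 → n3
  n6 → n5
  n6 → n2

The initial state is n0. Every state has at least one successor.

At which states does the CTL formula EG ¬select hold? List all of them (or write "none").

States satisfying ¬select: {n1, n2, n3, n4, n5, n6}.
States satisfying EG ¬select: {n2, n3, n4, n6}.

{n2, n3, n4, n6}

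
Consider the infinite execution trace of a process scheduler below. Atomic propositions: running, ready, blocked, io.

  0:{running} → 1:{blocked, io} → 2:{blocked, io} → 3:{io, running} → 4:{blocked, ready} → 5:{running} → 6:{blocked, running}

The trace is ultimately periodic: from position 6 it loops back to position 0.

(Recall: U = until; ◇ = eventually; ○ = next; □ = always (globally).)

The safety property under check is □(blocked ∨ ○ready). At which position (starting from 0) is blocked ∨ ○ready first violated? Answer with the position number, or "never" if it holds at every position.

At position 0 the labels are {running} and the next position 1 has {blocked, io}, so blocked ∨ ○ready is false there. This is the first violation.

0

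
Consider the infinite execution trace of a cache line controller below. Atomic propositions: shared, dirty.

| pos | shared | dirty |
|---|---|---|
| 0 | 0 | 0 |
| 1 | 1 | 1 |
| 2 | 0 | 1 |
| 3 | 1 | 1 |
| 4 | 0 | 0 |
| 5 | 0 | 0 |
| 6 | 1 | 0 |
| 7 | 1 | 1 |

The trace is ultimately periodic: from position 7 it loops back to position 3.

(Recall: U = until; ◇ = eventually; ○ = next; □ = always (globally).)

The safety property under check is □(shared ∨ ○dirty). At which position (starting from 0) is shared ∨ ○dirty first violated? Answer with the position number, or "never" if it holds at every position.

Check shared ∨ ○dirty at each position in order: 0 ✓, 1 ✓, 2 ✓, 3 ✓.
At position 4 the labels are {} and the next position 5 has {}, so shared ∨ ○dirty is false there. This is the first violation.

4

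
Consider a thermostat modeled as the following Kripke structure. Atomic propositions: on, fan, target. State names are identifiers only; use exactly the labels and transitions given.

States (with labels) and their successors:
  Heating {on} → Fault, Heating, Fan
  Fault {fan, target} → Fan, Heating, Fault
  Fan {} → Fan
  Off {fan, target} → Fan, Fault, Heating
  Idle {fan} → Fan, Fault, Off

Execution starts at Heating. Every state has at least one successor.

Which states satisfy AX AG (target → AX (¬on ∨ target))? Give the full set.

{Fan}

States satisfying AG (target → AX (¬on ∨ target)): {Fan}.
States satisfying AX AG (target → AX (¬on ∨ target)): {Fan}.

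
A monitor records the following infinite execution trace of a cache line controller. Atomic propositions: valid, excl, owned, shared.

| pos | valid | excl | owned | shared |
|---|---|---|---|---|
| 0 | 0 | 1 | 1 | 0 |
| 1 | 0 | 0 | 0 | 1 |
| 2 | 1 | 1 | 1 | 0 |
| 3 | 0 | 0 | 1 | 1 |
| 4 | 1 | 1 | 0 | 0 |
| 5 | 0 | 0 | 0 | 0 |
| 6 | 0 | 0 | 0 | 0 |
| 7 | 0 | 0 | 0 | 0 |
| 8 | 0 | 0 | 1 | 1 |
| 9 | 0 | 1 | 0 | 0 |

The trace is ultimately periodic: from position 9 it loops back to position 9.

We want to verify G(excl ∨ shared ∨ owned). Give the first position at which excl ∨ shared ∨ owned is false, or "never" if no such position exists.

5

Check excl ∨ shared ∨ owned at each position in order: 0 ✓, 1 ✓, 2 ✓, 3 ✓, 4 ✓.
At position 5 the labels are {}, so excl ∨ shared ∨ owned is false there. This is the first violation.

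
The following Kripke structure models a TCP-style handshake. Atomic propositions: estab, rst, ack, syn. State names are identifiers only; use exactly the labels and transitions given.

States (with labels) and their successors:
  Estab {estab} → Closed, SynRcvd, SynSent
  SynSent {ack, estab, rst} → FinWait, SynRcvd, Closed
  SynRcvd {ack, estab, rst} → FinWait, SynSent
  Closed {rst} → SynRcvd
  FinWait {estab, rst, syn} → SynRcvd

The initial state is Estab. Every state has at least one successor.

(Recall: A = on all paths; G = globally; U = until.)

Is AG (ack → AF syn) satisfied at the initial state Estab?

States satisfying ack → AF syn: {Estab, Closed, FinWait}.
States satisfying AG (ack → AF syn): ∅.
SynRcvd is reachable from Estab and violates ack → AF syn, so AG fails at Estab.
Estab ∉ Sat(AG (ack → AF syn)).

Violated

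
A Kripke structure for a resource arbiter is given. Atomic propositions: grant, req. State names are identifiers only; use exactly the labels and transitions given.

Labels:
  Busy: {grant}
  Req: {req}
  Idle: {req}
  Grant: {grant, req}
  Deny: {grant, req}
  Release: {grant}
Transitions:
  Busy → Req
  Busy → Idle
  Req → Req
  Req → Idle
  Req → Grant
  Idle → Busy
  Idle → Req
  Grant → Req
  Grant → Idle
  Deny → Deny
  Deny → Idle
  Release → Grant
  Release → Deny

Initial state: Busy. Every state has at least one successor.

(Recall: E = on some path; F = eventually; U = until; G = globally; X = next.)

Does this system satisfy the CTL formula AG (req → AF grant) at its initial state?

States satisfying req → AF grant: {Busy, Grant, Deny, Release}.
States satisfying AG (req → AF grant): ∅.
Idle is reachable from Busy and violates req → AF grant, so AG fails at Busy.
Busy ∉ Sat(AG (req → AF grant)).

Violated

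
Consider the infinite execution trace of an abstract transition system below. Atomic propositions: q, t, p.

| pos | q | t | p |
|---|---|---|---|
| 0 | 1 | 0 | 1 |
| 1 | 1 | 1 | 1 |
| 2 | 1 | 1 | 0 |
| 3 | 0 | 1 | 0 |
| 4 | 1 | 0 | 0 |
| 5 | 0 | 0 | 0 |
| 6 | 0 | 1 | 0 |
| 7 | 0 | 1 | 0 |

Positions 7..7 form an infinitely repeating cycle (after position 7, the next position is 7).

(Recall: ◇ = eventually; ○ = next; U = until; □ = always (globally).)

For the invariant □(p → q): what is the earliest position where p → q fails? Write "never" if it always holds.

p → q holds at every position 0..7, and those are all the positions the trace ever visits, so the invariant □(p → q) is never violated.

never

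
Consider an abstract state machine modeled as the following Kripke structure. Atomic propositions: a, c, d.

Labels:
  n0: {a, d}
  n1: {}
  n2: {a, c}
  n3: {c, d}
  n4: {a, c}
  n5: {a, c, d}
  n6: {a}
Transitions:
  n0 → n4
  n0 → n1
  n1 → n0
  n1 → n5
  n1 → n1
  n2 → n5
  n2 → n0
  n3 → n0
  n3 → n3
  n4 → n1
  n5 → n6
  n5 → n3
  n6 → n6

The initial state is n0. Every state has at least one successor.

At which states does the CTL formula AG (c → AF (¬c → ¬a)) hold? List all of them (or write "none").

{n0, n1, n2, n3, n4, n5, n6}

States satisfying c → AF (¬c → ¬a): {n0, n1, n2, n3, n4, n5, n6}.
States satisfying AG (c → AF (¬c → ¬a)): {n0, n1, n2, n3, n4, n5, n6}.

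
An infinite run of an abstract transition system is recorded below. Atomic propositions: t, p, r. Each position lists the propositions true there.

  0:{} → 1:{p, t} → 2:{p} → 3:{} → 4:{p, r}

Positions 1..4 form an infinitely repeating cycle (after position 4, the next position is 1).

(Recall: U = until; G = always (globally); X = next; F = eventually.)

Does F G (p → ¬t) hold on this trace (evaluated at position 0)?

Does not hold

G (p → ¬t) is false at every position 0..4, so it never becomes true and F G (p → ¬t) fails.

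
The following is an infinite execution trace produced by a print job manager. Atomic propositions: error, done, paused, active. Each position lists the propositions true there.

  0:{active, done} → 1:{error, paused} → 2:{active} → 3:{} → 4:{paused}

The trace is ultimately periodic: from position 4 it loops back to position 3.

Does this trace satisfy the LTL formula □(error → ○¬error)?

Holds

error → ○¬error holds at every position 0..4, and those are all positions ever visited, so □(error → ○¬error) holds.
Positions where error holds: 1.
Check ○¬error at each: 1→ok.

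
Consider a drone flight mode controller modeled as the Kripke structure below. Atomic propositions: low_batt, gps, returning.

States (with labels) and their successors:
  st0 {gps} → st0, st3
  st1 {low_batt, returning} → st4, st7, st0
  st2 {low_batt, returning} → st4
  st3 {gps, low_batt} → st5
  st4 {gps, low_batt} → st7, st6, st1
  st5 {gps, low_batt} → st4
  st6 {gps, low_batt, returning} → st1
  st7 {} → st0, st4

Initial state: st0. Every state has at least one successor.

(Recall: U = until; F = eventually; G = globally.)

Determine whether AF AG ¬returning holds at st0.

Does not hold

States satisfying AG ¬returning: ∅.
States satisfying AF AG ¬returning: ∅.
There is a path from st0 along which AG ¬returning never holds.
st0 ∉ Sat(AF AG ¬returning).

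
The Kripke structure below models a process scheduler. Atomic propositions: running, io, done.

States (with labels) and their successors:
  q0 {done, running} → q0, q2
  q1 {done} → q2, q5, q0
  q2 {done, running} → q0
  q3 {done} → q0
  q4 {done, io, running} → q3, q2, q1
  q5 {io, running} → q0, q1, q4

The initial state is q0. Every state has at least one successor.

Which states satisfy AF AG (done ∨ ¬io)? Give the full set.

{q0, q2, q3}

States satisfying AG (done ∨ ¬io): {q0, q2, q3}.
States satisfying AF AG (done ∨ ¬io): {q0, q2, q3}.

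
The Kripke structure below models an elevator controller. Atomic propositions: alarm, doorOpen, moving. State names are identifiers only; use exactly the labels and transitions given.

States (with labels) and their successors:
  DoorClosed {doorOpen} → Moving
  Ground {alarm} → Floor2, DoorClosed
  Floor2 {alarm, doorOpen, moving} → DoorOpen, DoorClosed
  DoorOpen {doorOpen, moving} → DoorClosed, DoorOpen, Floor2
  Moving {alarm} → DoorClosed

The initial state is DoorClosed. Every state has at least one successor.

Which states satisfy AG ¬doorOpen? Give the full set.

none

States satisfying ¬doorOpen: {Ground, Moving}.
States satisfying AG ¬doorOpen: ∅.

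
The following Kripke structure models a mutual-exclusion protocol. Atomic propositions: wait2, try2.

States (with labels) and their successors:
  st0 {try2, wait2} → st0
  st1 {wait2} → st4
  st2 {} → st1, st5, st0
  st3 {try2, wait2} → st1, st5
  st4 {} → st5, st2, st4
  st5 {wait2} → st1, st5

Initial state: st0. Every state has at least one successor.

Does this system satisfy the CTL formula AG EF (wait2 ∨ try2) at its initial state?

States satisfying EF (wait2 ∨ try2): {st0, st1, st2, st3, st4, st5}.
States satisfying AG EF (wait2 ∨ try2): {st0, st1, st2, st3, st4, st5}.
Every state reachable from st0 satisfies EF (wait2 ∨ try2).
st0 ∈ Sat(AG EF (wait2 ∨ try2)).

Yes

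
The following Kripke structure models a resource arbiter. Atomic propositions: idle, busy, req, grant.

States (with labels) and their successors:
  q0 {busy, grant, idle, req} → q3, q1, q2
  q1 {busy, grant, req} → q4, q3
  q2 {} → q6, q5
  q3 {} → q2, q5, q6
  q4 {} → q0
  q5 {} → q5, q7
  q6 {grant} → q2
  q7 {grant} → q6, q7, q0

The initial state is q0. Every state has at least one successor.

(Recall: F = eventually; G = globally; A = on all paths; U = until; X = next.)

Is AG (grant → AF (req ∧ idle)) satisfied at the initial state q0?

States satisfying grant → AF (req ∧ idle): {q0, q2, q3, q4, q5}.
States satisfying AG (grant → AF (req ∧ idle)): ∅.
q1 is reachable from q0 and violates grant → AF (req ∧ idle), so AG fails at q0.
q0 ∉ Sat(AG (grant → AF (req ∧ idle))).

No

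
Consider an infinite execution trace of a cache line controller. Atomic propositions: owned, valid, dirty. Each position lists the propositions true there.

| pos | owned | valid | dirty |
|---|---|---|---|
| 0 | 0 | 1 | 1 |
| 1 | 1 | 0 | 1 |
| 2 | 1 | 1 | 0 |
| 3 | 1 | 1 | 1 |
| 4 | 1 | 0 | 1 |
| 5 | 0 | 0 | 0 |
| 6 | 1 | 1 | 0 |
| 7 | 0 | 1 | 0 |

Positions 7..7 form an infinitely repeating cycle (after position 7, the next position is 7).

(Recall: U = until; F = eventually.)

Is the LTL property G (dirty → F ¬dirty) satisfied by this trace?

Yes

dirty → F ¬dirty holds at every position 0..7, and those are all positions ever visited, so G (dirty → F ¬dirty) holds.
Positions where dirty holds: 0, 1, 3, 4.
Check F ¬dirty at each: 0→ok, 1→ok, 3→ok, 4→ok.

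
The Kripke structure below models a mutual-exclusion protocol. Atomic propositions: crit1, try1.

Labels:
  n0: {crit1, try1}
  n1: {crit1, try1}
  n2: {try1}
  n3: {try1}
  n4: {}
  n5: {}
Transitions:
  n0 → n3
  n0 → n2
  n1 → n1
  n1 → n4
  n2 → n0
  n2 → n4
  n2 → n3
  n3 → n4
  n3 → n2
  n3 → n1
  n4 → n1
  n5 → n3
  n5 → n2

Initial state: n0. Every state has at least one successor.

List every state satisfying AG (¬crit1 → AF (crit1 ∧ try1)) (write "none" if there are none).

{n1, n4}

States satisfying ¬crit1 → AF (crit1 ∧ try1): {n0, n1, n4}.
States satisfying AG (¬crit1 → AF (crit1 ∧ try1)): {n1, n4}.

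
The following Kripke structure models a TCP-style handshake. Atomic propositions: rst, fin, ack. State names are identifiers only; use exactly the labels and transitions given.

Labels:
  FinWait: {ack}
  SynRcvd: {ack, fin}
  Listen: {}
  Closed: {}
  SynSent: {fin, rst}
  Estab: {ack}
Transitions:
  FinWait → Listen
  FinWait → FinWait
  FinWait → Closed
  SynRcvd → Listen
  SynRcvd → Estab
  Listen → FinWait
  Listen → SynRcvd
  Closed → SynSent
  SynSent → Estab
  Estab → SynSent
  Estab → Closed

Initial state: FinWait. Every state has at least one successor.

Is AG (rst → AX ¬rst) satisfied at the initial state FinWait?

States satisfying rst → AX ¬rst: {FinWait, SynRcvd, Listen, Closed, SynSent, Estab}.
States satisfying AG (rst → AX ¬rst): {FinWait, SynRcvd, Listen, Closed, SynSent, Estab}.
Every state reachable from FinWait satisfies rst → AX ¬rst.
FinWait ∈ Sat(AG (rst → AX ¬rst)).

Yes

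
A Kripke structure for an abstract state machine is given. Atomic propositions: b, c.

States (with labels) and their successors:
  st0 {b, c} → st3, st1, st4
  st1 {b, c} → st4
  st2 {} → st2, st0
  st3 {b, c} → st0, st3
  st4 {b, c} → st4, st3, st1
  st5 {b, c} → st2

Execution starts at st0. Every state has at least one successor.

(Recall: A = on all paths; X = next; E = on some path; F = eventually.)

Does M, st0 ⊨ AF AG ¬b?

States satisfying AG ¬b: ∅.
States satisfying AF AG ¬b: ∅.
There is a path from st0 along which AG ¬b never holds.
st0 ∉ Sat(AF AG ¬b).

No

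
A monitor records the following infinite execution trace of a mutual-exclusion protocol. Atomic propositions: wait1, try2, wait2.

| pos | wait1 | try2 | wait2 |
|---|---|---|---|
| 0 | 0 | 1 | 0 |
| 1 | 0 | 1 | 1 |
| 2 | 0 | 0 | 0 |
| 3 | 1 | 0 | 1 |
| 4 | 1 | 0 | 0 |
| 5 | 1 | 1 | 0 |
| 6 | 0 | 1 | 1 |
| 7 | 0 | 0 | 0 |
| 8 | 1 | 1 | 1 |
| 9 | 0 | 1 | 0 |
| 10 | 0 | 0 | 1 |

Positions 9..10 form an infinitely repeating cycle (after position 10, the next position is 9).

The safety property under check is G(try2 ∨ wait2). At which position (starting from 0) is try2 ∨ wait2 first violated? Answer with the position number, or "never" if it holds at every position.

Check try2 ∨ wait2 at each position in order: 0 ✓, 1 ✓.
At position 2 the labels are {}, so try2 ∨ wait2 is false there. This is the first violation.

2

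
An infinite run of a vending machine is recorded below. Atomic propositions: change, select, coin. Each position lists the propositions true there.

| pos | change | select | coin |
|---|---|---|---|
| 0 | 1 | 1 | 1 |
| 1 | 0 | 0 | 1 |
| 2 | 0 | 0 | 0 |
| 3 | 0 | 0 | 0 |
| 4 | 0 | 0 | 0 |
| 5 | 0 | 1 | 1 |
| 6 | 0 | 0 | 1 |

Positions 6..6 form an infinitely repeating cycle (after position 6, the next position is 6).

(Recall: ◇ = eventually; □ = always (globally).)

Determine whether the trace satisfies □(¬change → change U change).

Does not hold

¬change → change U change must hold at every position from 0 onward. It fails at position 1, so □(¬change → change U change) is false.
Positions where ¬change holds: 1, 2, 3, 4, 5, 6.
Check change U change at each: 1→fails, 2→fails, 3→fails, 4→fails, 5→fails, 6→fails.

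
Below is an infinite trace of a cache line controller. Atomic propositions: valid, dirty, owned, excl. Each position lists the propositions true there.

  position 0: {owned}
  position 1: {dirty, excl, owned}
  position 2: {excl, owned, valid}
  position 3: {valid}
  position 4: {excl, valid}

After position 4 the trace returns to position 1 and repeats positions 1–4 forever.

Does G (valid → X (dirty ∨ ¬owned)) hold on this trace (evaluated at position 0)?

valid → X (dirty ∨ ¬owned) holds at every position 0..4, and those are all positions ever visited, so G (valid → X (dirty ∨ ¬owned)) holds.
Positions where valid holds: 2, 3, 4.
Check X (dirty ∨ ¬owned) at each: 2→ok, 3→ok, 4→ok.

Satisfied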